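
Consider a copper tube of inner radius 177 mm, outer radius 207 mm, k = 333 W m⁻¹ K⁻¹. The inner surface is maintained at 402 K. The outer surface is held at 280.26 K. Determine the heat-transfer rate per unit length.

Q' = 2πk·ΔT/ln(r₂/r₁) = 2π × 333 × 121.74 / ln(0.207/0.177) = 1.63×10^6 W/m

Q' = 1630 kW/m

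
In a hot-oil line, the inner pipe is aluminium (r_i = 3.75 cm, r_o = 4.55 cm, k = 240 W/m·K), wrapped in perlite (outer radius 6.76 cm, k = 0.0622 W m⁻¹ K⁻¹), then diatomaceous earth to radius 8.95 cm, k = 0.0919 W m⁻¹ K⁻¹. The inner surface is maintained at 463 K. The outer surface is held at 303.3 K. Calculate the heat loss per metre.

Resistance network (inner→outer):
  R'_aluminium = ln(0.0455/0.0375)/(2πk) = 0.1934/(2π·240) = 1.282×10^-4 m·K/W
  R'_perlite = ln(0.0676/0.0455)/(2πk) = 0.3959/(2π·0.0622) = 1.013 m·K/W
  R'_diatomaceous earth = ln(0.0895/0.0676)/(2πk) = 0.2806/(2π·0.0919) = 0.4860 m·K/W
ΣR = 1.282×10^-4 + 1.013 + 0.4860 = 1.499 m·K/W
Q' = ΔT/ΣR = (463 K − 303.3 K)/1.499 = 107 W/m

Q' = 107 W/m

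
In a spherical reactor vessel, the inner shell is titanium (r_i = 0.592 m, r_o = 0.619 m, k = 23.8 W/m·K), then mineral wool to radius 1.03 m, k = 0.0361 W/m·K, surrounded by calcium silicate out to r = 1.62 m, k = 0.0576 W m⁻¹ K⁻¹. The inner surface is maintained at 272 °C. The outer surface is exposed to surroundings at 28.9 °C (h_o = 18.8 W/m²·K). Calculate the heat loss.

Resistance network (inner→outer):
  R_titanium = (1/0.592 − 1/0.619)/(4πk) = 0.07368/(4π·23.8) = 2.464×10^-4 K/W
  R_mineral wool = (1/0.619 − 1/1.03)/(4πk) = 0.6446/(4π·0.0361) = 1.421 K/W
  R_calcium silicate = (1/1.03 − 1/1.62)/(4πk) = 0.3536/(4π·0.0576) = 0.4885 K/W
  R_conv,out = 1/(4πr²h) = 1/(4π·1.62²·18.8) = 0.001613 K/W
ΣR = 2.464×10^-4 + 1.421 + 0.4885 + 0.001613 = 1.911 K/W
Q = ΔT/ΣR = (272 °C − 28.9 °C)/1.911 = 127 W

Q = 127 W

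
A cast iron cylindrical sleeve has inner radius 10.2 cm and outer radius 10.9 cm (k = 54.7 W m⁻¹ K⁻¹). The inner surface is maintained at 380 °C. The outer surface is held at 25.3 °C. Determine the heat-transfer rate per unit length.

Q' = 2πk·ΔT/ln(r₂/r₁) = 2π × 54.7 × 354.7 / ln(0.109/0.102) = 1.84×10^6 W/m

Q' = 1840 kW/m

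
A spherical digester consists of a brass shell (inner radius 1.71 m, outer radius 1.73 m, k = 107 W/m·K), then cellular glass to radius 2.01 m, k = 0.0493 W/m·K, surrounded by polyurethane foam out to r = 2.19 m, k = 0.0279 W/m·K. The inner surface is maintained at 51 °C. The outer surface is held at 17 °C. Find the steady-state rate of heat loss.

Q = 138 W

Resistance network (inner→outer):
  R_brass = (1/1.71 − 1/1.73)/(4πk) = 0.006761/(4π·107) = 5.028×10^-6 K/W
  R_cellular glass = (1/1.73 − 1/2.01)/(4πk) = 0.08052/(4π·0.0493) = 0.1300 K/W
  R_polyurethane foam = (1/2.01 − 1/2.19)/(4πk) = 0.04089/(4π·0.0279) = 0.1166 K/W
ΣR = 5.028×10^-6 + 0.1300 + 0.1166 = 0.2466 K/W
Q = ΔT/ΣR = (51 °C − 17 °C)/0.2466 = 138 W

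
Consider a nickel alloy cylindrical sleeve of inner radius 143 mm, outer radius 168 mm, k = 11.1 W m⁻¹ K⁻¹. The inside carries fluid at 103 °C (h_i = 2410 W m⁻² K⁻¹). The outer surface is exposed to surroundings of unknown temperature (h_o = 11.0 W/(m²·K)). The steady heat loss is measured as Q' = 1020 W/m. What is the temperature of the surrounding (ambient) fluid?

T_out = 12.3 °C

Sum the resistances:
  R'_conv,in = 1/(2πr h) = 1/(2π·0.143·2410) = 4.618×10^-4 m·K/W
  R'_nickel alloy = ln(0.168/0.143)/(2πk) = 0.1611/(2π·11.1) = 0.002310 m·K/W
  R'_conv,out = 1/(2πr h) = 1/(2π·0.168·11.0) = 0.08612 m·K/W
ΣR = 0.08889 m·K/W
ΔT = Q'·ΣR = 1020 × 0.08889 = 90.67 K
Heat flows outward, so T_out = T_in − ΔT = 103 − 90.67 = 12.3 °C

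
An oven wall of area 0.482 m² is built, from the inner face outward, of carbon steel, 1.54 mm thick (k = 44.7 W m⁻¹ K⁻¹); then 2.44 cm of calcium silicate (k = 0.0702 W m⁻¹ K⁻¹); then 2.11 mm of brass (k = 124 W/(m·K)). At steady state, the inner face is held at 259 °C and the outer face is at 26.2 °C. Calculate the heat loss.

Q = 323 W

Resistance network (inner→outer):
  R_carbon steel = L/(kA) = 0.00154/(44.7·0.482) = 7.148×10^-5 K/W
  R_calcium silicate = L/(kA) = 0.0244/(0.0702·0.482) = 0.7211 K/W
  R_brass = L/(kA) = 0.00211/(124·0.482) = 3.530×10^-5 K/W
ΣR = 7.148×10^-5 + 0.7211 + 3.530×10^-5 = 0.7212 K/W
Q = ΔT/ΣR = (259 °C − 26.2 °C)/0.7212 = 323 W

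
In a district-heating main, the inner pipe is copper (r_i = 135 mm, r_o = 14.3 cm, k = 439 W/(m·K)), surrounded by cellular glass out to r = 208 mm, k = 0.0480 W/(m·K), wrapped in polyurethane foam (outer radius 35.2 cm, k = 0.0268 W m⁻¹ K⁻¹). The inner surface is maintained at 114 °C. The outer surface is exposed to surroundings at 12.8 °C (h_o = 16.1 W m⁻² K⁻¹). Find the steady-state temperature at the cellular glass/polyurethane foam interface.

T = 85.4 °C

Series thermal resistances, inner to outer:
  R'_copper = ln(0.143/0.135)/(2πk) = 0.05757/(2π·439) = 2.087×10^-5 m·K/W
  R'_cellular glass = ln(0.208/0.143)/(2πk) = 0.3747/(2π·0.0480) = 1.242 m·K/W
  R'_polyurethane foam = ln(0.352/0.208)/(2πk) = 0.5261/(2π·0.0268) = 3.124 m·K/W
  R'_conv,out = 1/(2πr h) = 1/(2π·0.352·16.1) = 0.02808 m·K/W
ΣR = 2.087×10^-5 + 1.242 + 3.124 + 0.02808 = 4.394 m·K/W
Q' = ΔT/ΣR = (114 °C − 12.8 °C)/4.394 = 23.03 W/m
From the inner boundary to the cellular glass/polyurethane foam interface, ΣR_partial = 1.242 m·K/W.
T_interface = T_in − Q'·ΣR_partial = 114 °C − (23.03)(1.242) = 85.4 °C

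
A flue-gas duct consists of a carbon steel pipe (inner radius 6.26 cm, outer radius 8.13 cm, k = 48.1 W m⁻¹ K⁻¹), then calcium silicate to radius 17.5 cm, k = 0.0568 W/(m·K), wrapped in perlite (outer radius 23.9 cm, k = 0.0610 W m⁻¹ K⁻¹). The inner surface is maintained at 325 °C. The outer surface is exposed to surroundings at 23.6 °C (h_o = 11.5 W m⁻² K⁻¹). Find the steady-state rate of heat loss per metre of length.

Resistance network (inner→outer):
  R'_carbon steel = ln(0.0813/0.0626)/(2πk) = 0.2614/(2π·48.1) = 8.649×10^-4 m·K/W
  R'_calcium silicate = ln(0.175/0.0813)/(2πk) = 0.7666/(2π·0.0568) = 2.148 m·K/W
  R'_perlite = ln(0.239/0.175)/(2πk) = 0.3117/(2π·0.0610) = 0.8132 m·K/W
  R'_conv,out = 1/(2πr h) = 1/(2π·0.239·11.5) = 0.05791 m·K/W
ΣR = 8.649×10^-4 + 2.148 + 0.8132 + 0.05791 = 3.020 m·K/W
Q' = ΔT/ΣR = (325 °C − 23.6 °C)/3.020 = 99.8 W/m

Q' = 99.8 W/m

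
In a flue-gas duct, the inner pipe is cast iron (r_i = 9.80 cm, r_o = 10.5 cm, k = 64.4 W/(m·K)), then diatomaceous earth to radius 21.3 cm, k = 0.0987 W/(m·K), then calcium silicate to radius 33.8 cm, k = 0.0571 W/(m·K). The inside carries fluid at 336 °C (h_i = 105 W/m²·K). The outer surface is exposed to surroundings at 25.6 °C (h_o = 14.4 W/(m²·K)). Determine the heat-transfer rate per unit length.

Series thermal resistances, inner to outer:
  R'_conv,in = 1/(2πr h) = 1/(2π·0.0980·105) = 0.01547 m·K/W
  R'_cast iron = ln(0.105/0.0980)/(2πk) = 0.06899/(2π·64.4) = 1.705×10^-4 m·K/W
  R'_diatomaceous earth = ln(0.213/0.105)/(2πk) = 0.7073/(2π·0.0987) = 1.141 m·K/W
  R'_calcium silicate = ln(0.338/0.213)/(2πk) = 0.4618/(2π·0.0571) = 1.287 m·K/W
  R'_conv,out = 1/(2πr h) = 1/(2π·0.338·14.4) = 0.03270 m·K/W
ΣR = 0.01547 + 1.705×10^-4 + 1.141 + 1.287 + 0.03270 = 2.476 m·K/W
Q' = ΔT/ΣR = (336 °C − 25.6 °C)/2.476 = 125 W/m

Q' = 125 W/m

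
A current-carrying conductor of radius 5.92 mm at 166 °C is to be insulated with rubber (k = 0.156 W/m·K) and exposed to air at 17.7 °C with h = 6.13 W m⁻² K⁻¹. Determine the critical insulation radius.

r_cr = 2.54 cm

For a cylinder, r_cr = k_ins/h = 0.156/6.13 = 0.0254 m = 2.54 cm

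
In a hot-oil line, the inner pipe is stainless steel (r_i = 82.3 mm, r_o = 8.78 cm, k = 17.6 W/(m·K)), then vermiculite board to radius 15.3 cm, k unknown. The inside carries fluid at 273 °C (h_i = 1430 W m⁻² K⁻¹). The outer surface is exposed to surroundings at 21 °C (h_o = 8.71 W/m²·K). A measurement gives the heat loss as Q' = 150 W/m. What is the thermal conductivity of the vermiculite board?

k = 0.0567 W/m·K

ΣR = ΔT/Q' = |273 − 21|/150 = 1.680 m·K/W
Known resistances:
  R'_conv,in = 1/(2πr h) = 1/(2π·0.0823·1430) = 0.001352 m·K/W
  R'_stainless steel = ln(0.0878/0.0823)/(2πk) = 0.06469/(2π·17.6) = 5.850×10^-4 m·K/W
  R'_conv,out = 1/(2πr h) = 1/(2π·0.153·8.71) = 0.1194 m·K/W
R_vermiculite board = ΣR − ΣR_known = 1.680 − 0.1213 = 1.559 m·K/W
ln(r₂/r₁)/(2πk) = 1.559 ⇒ k = 0.5554/(2π·1.559) = 0.0567 W/m·K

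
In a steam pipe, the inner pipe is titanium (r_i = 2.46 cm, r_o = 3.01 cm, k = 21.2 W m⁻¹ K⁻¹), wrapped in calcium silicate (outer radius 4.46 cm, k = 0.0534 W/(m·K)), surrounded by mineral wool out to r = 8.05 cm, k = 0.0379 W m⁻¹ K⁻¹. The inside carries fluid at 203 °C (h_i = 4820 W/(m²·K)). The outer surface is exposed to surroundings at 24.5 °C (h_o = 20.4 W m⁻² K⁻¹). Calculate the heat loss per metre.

Series thermal resistances, inner to outer:
  R'_conv,in = 1/(2πr h) = 1/(2π·0.0246·4820) = 0.001342 m·K/W
  R'_titanium = ln(0.0301/0.0246)/(2πk) = 0.2018/(2π·21.2) = 0.001515 m·K/W
  R'_calcium silicate = ln(0.0446/0.0301)/(2πk) = 0.3932/(2π·0.0534) = 1.172 m·K/W
  R'_mineral wool = ln(0.0805/0.0446)/(2πk) = 0.5905/(2π·0.0379) = 2.480 m·K/W
  R'_conv,out = 1/(2πr h) = 1/(2π·0.0805·20.4) = 0.09692 m·K/W
ΣR = 0.001342 + 0.001515 + 1.172 + 2.480 + 0.09692 = 3.752 m·K/W
Q' = ΔT/ΣR = (203 °C − 24.5 °C)/3.752 = 47.6 W/m

Q' = 47.6 W/m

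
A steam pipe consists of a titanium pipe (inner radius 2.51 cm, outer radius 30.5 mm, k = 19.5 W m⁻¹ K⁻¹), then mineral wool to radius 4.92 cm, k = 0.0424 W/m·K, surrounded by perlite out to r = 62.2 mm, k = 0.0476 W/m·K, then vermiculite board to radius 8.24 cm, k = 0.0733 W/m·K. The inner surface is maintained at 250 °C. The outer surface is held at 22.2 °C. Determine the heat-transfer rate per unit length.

Treat each layer as a resistance in series:
  R'_titanium = ln(0.0305/0.0251)/(2πk) = 0.1949/(2π·19.5) = 0.001590 m·K/W
  R'_mineral wool = ln(0.0492/0.0305)/(2πk) = 0.4782/(2π·0.0424) = 1.795 m·K/W
  R'_perlite = ln(0.0622/0.0492)/(2πk) = 0.2345/(2π·0.0476) = 0.7839 m·K/W
  R'_vermiculite board = ln(0.0824/0.0622)/(2πk) = 0.2812/(2π·0.0733) = 0.6106 m·K/W
ΣR = 0.001590 + 1.795 + 0.7839 + 0.6106 = 3.191 m·K/W
Q' = ΔT/ΣR = (250 °C − 22.2 °C)/3.191 = 71.4 W/m

Q' = 71.4 W/m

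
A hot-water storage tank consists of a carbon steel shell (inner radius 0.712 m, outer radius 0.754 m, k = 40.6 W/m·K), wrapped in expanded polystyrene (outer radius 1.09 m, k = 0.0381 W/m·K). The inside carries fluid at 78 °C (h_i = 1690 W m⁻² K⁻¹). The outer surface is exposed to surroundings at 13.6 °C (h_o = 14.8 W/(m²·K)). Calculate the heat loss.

Q = 75.0 W

Series thermal resistances, inner to outer:
  R_conv,in = 1/(4πr²h) = 1/(4π·0.712²·1690) = 9.288×10^-5 K/W
  R_carbon steel = (1/0.712 − 1/0.754)/(4πk) = 0.07823/(4π·40.6) = 1.533×10^-4 K/W
  R_expanded polystyrene = (1/0.754 − 1/1.09)/(4πk) = 0.4088/(4π·0.0381) = 0.8539 K/W
  R_conv,out = 1/(4πr²h) = 1/(4π·1.09²·14.8) = 0.004526 K/W
ΣR = 9.288×10^-5 + 1.533×10^-4 + 0.8539 + 0.004526 = 0.8587 K/W
Q = ΔT/ΣR = (78 °C − 13.6 °C)/0.8587 = 75.0 W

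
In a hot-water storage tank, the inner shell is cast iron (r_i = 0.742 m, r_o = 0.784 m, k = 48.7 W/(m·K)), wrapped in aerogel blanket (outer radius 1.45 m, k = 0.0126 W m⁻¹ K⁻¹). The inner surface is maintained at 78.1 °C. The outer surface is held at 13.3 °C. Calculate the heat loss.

Treat each layer as a resistance in series:
  R_cast iron = (1/0.742 − 1/0.784)/(4πk) = 0.07220/(4π·48.7) = 1.180×10^-4 K/W
  R_aerogel blanket = (1/0.784 − 1/1.45)/(4πk) = 0.5859/(4π·0.0126) = 3.700 K/W
ΣR = 1.180×10^-4 + 3.700 = 3.700 K/W
Q = ΔT/ΣR = (78.1 °C − 13.3 °C)/3.700 = 17.5 W

Q = 17.5 W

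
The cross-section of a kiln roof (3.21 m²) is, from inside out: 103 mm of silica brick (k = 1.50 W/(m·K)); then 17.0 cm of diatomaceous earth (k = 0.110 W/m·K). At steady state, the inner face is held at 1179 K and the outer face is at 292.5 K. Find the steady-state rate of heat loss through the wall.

Treat each layer as a resistance in series:
  R_silica brick = L/(kA) = 0.103/(1.50·3.21) = 0.02139 K/W
  R_diatomaceous earth = L/(kA) = 0.170/(0.110·3.21) = 0.4815 K/W
ΣR = 0.02139 + 0.4815 = 0.5029 K/W
Q = ΔT/ΣR = (1179 K − 292.5 K)/0.5029 = 1760 W

Q = 1760 W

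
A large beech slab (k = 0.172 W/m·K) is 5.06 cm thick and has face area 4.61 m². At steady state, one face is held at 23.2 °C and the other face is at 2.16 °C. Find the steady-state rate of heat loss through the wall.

Q = 330 W

Q = kA·ΔT/L = 0.172 × 4.61 × |23.2 °C − 2.16 °C| / 0.0506 = 330 W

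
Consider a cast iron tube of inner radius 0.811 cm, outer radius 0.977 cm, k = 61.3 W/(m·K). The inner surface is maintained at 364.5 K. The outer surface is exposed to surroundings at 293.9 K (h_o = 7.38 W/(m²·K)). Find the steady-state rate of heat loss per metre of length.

Q' = 32.0 W/m

Treat each layer as a resistance in series:
  R'_cast iron = ln(0.00977/0.00811)/(2πk) = 0.1862/(2π·61.3) = 4.835×10^-4 m·K/W
  R'_conv,out = 1/(2πr h) = 1/(2π·0.00977·7.38) = 2.207 m·K/W
ΣR = 4.835×10^-4 + 2.207 = 2.207 m·K/W
Q' = ΔT/ΣR = (364.5 K − 293.9 K)/2.207 = 32.0 W/m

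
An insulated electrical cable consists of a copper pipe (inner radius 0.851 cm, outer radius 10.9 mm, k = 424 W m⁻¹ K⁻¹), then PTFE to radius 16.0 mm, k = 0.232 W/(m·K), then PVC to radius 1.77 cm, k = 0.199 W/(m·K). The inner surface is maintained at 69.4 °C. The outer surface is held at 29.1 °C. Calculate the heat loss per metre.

Series thermal resistances, inner to outer:
  R'_copper = ln(0.0109/0.00851)/(2πk) = 0.2475/(2π·424) = 9.291×10^-5 m·K/W
  R'_PTFE = ln(0.0160/0.0109)/(2πk) = 0.3838/(2π·0.232) = 0.2633 m·K/W
  R'_PVC = ln(0.0177/0.0160)/(2πk) = 0.1010/(2π·0.199) = 0.08076 m·K/W
ΣR = 9.291×10^-5 + 0.2633 + 0.08076 = 0.3442 m·K/W
Q' = ΔT/ΣR = (69.4 °C − 29.1 °C)/0.3442 = 117 W/m

Q' = 117 W/m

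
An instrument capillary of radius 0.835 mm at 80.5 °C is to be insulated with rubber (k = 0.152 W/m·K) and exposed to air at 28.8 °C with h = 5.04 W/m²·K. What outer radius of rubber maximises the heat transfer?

r_cr = 3.02 cm

For a cylinder, r_cr = k_ins/h = 0.152/5.04 = 0.0302 m = 3.02 cm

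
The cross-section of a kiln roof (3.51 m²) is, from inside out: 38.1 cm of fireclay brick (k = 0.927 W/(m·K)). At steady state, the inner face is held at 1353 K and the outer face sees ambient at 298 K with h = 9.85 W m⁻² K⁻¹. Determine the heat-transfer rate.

Resistance network (inner→outer):
  R_fireclay brick = L/(kA) = 0.381/(0.927·3.51) = 0.1171 K/W
  R_conv,out = 1/(hA) = 1/(9.85·3.51) = 0.02892 K/W
ΣR = 0.1171 + 0.02892 = 0.1460 K/W
Q = ΔT/ΣR = (1353 K − 298 K)/0.1460 = 7230 W

Q = 7230 W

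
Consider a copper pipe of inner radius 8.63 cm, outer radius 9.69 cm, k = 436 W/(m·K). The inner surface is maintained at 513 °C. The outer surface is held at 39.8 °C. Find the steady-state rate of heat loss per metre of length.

Q' = 2πk·ΔT/ln(r₂/r₁) = 2π × 436 × 473.2 / ln(0.0969/0.0863) = 1.12×10^7 W/m

Q' = 1.12×10^7 W/m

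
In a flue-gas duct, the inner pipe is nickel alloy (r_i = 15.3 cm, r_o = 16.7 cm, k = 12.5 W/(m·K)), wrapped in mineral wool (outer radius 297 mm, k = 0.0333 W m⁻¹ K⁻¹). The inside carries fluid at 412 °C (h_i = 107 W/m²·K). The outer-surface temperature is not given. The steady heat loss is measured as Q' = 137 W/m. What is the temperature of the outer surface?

T_out = 33.5 °C

Series resistances:
  R'_conv,in = 1/(2πr h) = 1/(2π·0.153·107) = 0.009722 m·K/W
  R'_nickel alloy = ln(0.167/0.153)/(2πk) = 0.08756/(2π·12.5) = 0.001115 m·K/W
  R'_mineral wool = ln(0.297/0.167)/(2πk) = 0.5757/(2π·0.0333) = 2.752 m·K/W
ΣR = 2.763 m·K/W
ΔT = Q'·ΣR = 137 × 2.763 = 378.5 K
Heat flows outward, so T_out = T_in − ΔT = 412 − 378.5 = 33.5 °C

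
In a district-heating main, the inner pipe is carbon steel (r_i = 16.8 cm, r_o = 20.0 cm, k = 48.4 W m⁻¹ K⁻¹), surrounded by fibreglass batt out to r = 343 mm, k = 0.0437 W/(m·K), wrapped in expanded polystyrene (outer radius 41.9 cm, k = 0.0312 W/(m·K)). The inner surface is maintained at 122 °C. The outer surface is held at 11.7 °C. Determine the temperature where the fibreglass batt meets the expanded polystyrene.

T = 49.4 °C

Series thermal resistances, inner to outer:
  R'_carbon steel = ln(0.200/0.168)/(2πk) = 0.1744/(2π·48.4) = 5.733×10^-4 m·K/W
  R'_fibreglass batt = ln(0.343/0.200)/(2πk) = 0.5394/(2π·0.0437) = 1.965 m·K/W
  R'_expanded polystyrene = ln(0.419/0.343)/(2πk) = 0.2001/(2π·0.0312) = 1.021 m·K/W
ΣR = 5.733×10^-4 + 1.965 + 1.021 = 2.987 m·K/W
Q' = ΔT/ΣR = (122 °C − 11.7 °C)/2.987 = 36.93 W/m
From the inner boundary to the fibreglass batt/expanded polystyrene interface, ΣR_partial = 1.966 m·K/W.
T_interface = T_in − Q'·ΣR_partial = 122 °C − (36.93)(1.966) = 49.4 °C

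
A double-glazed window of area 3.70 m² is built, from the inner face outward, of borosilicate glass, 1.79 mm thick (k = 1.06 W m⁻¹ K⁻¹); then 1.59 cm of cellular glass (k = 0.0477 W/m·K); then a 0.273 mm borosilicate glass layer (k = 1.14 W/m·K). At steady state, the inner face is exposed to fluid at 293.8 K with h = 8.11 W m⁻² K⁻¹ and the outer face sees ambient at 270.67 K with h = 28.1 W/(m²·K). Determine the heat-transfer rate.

Resistance network (inner→outer):
  R_conv,in = 1/(hA) = 1/(8.11·3.70) = 0.03333 K/W
  R_borosilicate glass = L/(kA) = 0.00179/(1.06·3.70) = 4.564×10^-4 K/W
  R_cellular glass = L/(kA) = 0.0159/(0.0477·3.70) = 0.09009 K/W
  R_borosilicate glass = L/(kA) = 2.73×10^-4/(1.14·3.70) = 6.472×10^-5 K/W
  R_conv,out = 1/(hA) = 1/(28.1·3.70) = 0.009618 K/W
ΣR = 0.03333 + 4.564×10^-4 + 0.09009 + 6.472×10^-5 + 0.009618 = 0.1336 K/W
Q = ΔT/ΣR = (293.8 K − 270.67 K)/0.1336 = 173 W

Q = 173 W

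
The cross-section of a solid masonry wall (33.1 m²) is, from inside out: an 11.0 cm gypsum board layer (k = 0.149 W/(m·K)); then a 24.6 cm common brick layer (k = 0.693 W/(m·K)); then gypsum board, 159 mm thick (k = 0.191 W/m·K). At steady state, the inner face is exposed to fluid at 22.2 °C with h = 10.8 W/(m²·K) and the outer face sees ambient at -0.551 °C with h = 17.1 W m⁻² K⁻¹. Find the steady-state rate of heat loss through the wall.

Series thermal resistances, inner to outer:
  R_conv,in = 1/(hA) = 1/(10.8·33.1) = 0.002797 K/W
  R_gypsum board = L/(kA) = 0.110/(0.149·33.1) = 0.02230 K/W
  R_common brick = L/(kA) = 0.246/(0.693·33.1) = 0.01072 K/W
  R_gypsum board = L/(kA) = 0.159/(0.191·33.1) = 0.02515 K/W
  R_conv,out = 1/(hA) = 1/(17.1·33.1) = 0.001767 K/W
ΣR = 0.002797 + 0.02230 + 0.01072 + 0.02515 + 0.001767 = 0.06273 K/W
Q = ΔT/ΣR = (22.2 °C − -0.551 °C)/0.06273 = 363 W

Q = 363 W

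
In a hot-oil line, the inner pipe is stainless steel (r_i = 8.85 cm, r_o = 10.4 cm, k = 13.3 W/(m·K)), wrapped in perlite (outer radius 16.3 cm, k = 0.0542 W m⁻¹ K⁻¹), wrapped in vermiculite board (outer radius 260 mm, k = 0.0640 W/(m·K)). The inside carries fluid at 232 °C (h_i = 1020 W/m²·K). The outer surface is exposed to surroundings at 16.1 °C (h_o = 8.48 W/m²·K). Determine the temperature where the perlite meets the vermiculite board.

T = 120 °C

Resistance network (inner→outer):
  R'_conv,in = 1/(2πr h) = 1/(2π·0.0885·1020) = 0.001763 m·K/W
  R'_stainless steel = ln(0.104/0.0885)/(2πk) = 0.1614/(2π·13.3) = 0.001931 m·K/W
  R'_perlite = ln(0.163/0.104)/(2πk) = 0.4494/(2π·0.0542) = 1.320 m·K/W
  R'_vermiculite board = ln(0.260/0.163)/(2πk) = 0.4669/(2π·0.0640) = 1.161 m·K/W
  R'_conv,out = 1/(2πr h) = 1/(2π·0.260·8.48) = 0.07219 m·K/W
ΣR = 0.001763 + 0.001931 + 1.320 + 1.161 + 0.07219 = 2.557 m·K/W
Q' = ΔT/ΣR = (232 °C − 16.1 °C)/2.557 = 84.43 W/m
From the inner boundary to the perlite/vermiculite board interface, ΣR_partial = 1.324 m·K/W.
T_interface = T_in − Q'·ΣR_partial = 232 °C − (84.43)(1.324) = 120 °C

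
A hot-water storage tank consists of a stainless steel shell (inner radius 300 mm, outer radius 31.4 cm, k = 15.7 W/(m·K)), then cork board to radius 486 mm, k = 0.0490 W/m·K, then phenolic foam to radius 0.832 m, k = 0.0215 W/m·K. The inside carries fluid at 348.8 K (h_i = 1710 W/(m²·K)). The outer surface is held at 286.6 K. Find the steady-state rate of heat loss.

Q = 12.4 W

Treat each layer as a resistance in series:
  R_conv,in = 1/(4πr²h) = 1/(4π·0.300²·1710) = 5.171×10^-4 K/W
  R_stainless steel = (1/0.300 − 1/0.314)/(4πk) = 0.1486/(4π·15.7) = 7.533×10^-4 K/W
  R_cork board = (1/0.314 − 1/0.486)/(4πk) = 1.127/(4π·0.0490) = 1.830 K/W
  R_phenolic foam = (1/0.486 − 1/0.832)/(4πk) = 0.8557/(4π·0.0215) = 3.167 K/W
ΣR = 5.171×10^-4 + 7.533×10^-4 + 1.830 + 3.167 = 4.998 K/W
Q = ΔT/ΣR = (348.8 K − 286.6 K)/4.998 = 12.4 W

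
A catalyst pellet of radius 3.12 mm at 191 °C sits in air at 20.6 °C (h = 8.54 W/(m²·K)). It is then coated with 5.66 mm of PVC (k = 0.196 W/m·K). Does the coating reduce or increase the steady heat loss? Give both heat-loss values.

Critical radius for a sphere: r_cr = 2k/h = 0.0459 m = 4.59 cm.
Outer radius after coating: r₂ = 0.00312 + 0.00566 = 0.00878 m.
Since r₁ < r_cr and r₂ ≤ r_cr, the coating moves toward the maximum at r_cr — heat loss rises.
Bare: R = 1/(4πr₁²h) = 957.2 K/W; Q = 170.4/957.2 = 0.178 W.
Coated: R = R_cond + R_conv = 204.8 K/W; Q = 170.4/204.8 = 0.832 W.

increases: 0.178 → 0.832 W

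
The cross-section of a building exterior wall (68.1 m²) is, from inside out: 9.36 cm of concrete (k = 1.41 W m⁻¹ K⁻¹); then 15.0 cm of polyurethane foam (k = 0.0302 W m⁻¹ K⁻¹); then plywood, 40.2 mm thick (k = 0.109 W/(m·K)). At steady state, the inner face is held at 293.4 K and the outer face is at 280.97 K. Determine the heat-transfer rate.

Q = 157 W

Resistance network (inner→outer):
  R_concrete = L/(kA) = 0.0936/(1.41·68.1) = 9.748×10^-4 K/W
  R_polyurethane foam = L/(kA) = 0.150/(0.0302·68.1) = 0.07294 K/W
  R_plywood = L/(kA) = 0.0402/(0.109·68.1) = 0.005416 K/W
ΣR = 9.748×10^-4 + 0.07294 + 0.005416 = 0.07933 K/W
Q = ΔT/ΣR = (293.4 K − 280.97 K)/0.07933 = 157 W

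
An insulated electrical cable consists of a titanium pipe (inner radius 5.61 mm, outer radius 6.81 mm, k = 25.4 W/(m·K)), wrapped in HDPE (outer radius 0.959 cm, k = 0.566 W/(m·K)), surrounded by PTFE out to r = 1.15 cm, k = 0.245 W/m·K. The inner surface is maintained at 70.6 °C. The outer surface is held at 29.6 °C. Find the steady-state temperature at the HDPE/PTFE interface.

Resistance network (inner→outer):
  R'_titanium = ln(0.00681/0.00561)/(2πk) = 0.1938/(2π·25.4) = 0.001215 m·K/W
  R'_HDPE = ln(0.00959/0.00681)/(2πk) = 0.3423/(2π·0.566) = 0.09626 m·K/W
  R'_PTFE = ln(0.0115/0.00959)/(2πk) = 0.1816/(2π·0.245) = 0.1180 m·K/W
ΣR = 0.001215 + 0.09626 + 0.1180 = 0.2155 m·K/W
Q' = ΔT/ΣR = (70.6 °C − 29.6 °C)/0.2155 = 190.3 W/m
From the inner boundary to the HDPE/PTFE interface, ΣR_partial = 0.09747 m·K/W.
T_interface = T_in − Q'·ΣR_partial = 70.6 °C − (190.3)(0.09747) = 52.1 °C

T = 52.1 °C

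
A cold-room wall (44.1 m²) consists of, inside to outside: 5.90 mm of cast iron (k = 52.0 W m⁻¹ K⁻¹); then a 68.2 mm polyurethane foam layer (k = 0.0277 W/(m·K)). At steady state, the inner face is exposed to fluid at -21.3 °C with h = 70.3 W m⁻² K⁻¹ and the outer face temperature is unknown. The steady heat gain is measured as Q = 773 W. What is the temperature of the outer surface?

T_out = 22.1 °C

Sum the resistances:
  R_conv,in = 1/(hA) = 1/(70.3·44.1) = 3.226×10^-4 K/W
  R_cast iron = L/(kA) = 0.00590/(52.0·44.1) = 2.573×10^-6 K/W
  R_polyurethane foam = L/(kA) = 0.0682/(0.0277·44.1) = 0.05583 K/W
ΣR = 0.05615 K/W
ΔT = Q·ΣR = 773 × 0.05615 = 43.40 K
Heat flows inward, so T_out = T_in + ΔT = -21.3 + 43.40 = 22.1 °C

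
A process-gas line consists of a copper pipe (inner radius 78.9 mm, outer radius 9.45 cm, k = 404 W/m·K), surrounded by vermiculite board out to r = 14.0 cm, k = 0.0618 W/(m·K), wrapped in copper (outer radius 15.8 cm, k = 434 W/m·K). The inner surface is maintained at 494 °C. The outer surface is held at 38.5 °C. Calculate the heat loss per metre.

Q' = 450 W/m

Series thermal resistances, inner to outer:
  R'_copper = ln(0.0945/0.0789)/(2πk) = 0.1804/(2π·404) = 7.108×10^-5 m·K/W
  R'_vermiculite board = ln(0.140/0.0945)/(2πk) = 0.3930/(2π·0.0618) = 1.012 m·K/W
  R'_copper = ln(0.158/0.140)/(2πk) = 0.1210/(2π·434) = 4.436×10^-5 m·K/W
ΣR = 7.108×10^-5 + 1.012 + 4.436×10^-5 = 1.012 m·K/W
Q' = ΔT/ΣR = (494 °C − 38.5 °C)/1.012 = 450 W/m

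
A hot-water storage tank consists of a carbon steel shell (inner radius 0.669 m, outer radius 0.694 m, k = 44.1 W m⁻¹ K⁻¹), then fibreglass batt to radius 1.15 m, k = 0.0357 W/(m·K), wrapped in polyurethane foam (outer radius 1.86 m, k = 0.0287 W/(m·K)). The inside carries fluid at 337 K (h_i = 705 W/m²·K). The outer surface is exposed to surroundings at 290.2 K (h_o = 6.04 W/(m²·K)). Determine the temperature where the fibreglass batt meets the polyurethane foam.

Resistance network (inner→outer):
  R_conv,in = 1/(4πr²h) = 1/(4π·0.669²·705) = 2.522×10^-4 K/W
  R_carbon steel = (1/0.669 − 1/0.694)/(4πk) = 0.05385/(4π·44.1) = 9.716×10^-5 K/W
  R_fibreglass batt = (1/0.694 − 1/1.15)/(4πk) = 0.5714/(4π·0.0357) = 1.274 K/W
  R_polyurethane foam = (1/1.15 − 1/1.86)/(4πk) = 0.3319/(4π·0.0287) = 0.9204 K/W
  R_conv,out = 1/(4πr²h) = 1/(4π·1.86²·6.04) = 0.003808 K/W
ΣR = 2.522×10^-4 + 9.716×10^-5 + 1.274 + 0.9204 + 0.003808 = 2.199 K/W
Q = ΔT/ΣR = (337 K − 290.2 K)/2.199 = 21.28 W
From the inner boundary to the fibreglass batt/polyurethane foam interface, ΣR_partial = 1.274 K/W.
T_interface = T_in − Q·ΣR_partial = 337 K − (21.28)(1.274) = 309.9 K

T = 309.9 K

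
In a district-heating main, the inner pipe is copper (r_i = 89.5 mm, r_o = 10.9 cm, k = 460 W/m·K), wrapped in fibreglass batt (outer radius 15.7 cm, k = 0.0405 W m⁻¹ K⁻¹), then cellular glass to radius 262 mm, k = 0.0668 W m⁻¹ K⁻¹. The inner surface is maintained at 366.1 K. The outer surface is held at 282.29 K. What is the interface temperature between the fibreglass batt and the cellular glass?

Treat each layer as a resistance in series:
  R'_copper = ln(0.109/0.0895)/(2πk) = 0.1971/(2π·460) = 6.820×10^-5 m·K/W
  R'_fibreglass batt = ln(0.157/0.109)/(2πk) = 0.3649/(2π·0.0405) = 1.434 m·K/W
  R'_cellular glass = ln(0.262/0.157)/(2πk) = 0.5121/(2π·0.0668) = 1.220 m·K/W
ΣR = 6.820×10^-5 + 1.434 + 1.220 = 2.654 m·K/W
Q' = ΔT/ΣR = (366.1 K − 282.29 K)/2.654 = 31.58 W/m
From the inner boundary to the fibreglass batt/cellular glass interface, ΣR_partial = 1.434 m·K/W.
T_interface = T_in − Q'·ΣR_partial = 366.1 K − (31.58)(1.434) = 320.8 K

T = 320.8 K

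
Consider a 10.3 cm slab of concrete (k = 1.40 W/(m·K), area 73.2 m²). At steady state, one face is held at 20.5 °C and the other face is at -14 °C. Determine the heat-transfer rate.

Q = 34.3 kW

Q = kA·ΔT/L = 1.40 × 73.2 × |20.5 °C − -14 °C| / 0.103 = 34300 W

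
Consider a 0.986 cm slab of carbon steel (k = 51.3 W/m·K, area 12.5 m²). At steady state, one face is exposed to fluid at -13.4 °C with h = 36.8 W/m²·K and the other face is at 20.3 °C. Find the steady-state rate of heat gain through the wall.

Treat each layer as a resistance in series:
  R_conv,in = 1/(hA) = 1/(36.8·12.5) = 0.002174 K/W
  R_carbon steel = L/(kA) = 0.00986/(51.3·12.5) = 1.538×10^-5 K/W
ΣR = 0.002174 + 1.538×10^-5 = 0.002189 K/W
Q = ΔT/ΣR = (-13.4 °C − 20.3 °C)/0.002189 = -15400 W
(Negative Q ⇒ heat flows inward; heat gain = 15400 W.)

Q = 15400 W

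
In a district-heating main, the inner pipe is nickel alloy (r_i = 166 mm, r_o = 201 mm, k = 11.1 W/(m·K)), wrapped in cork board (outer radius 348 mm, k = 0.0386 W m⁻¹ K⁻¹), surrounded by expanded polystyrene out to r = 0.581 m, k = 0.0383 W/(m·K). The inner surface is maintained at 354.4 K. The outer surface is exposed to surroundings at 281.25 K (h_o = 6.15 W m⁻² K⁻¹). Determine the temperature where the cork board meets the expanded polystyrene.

T = 317.1 K

Series thermal resistances, inner to outer:
  R'_nickel alloy = ln(0.201/0.166)/(2πk) = 0.1913/(2π·11.1) = 0.002743 m·K/W
  R'_cork board = ln(0.348/0.201)/(2πk) = 0.5489/(2π·0.0386) = 2.263 m·K/W
  R'_expanded polystyrene = ln(0.581/0.348)/(2πk) = 0.5125/(2π·0.0383) = 2.130 m·K/W
  R'_conv,out = 1/(2πr h) = 1/(2π·0.581·6.15) = 0.04454 m·K/W
ΣR = 0.002743 + 2.263 + 2.130 + 0.04454 = 4.440 m·K/W
Q' = ΔT/ΣR = (354.4 K − 281.25 K)/4.440 = 16.48 W/m
From the inner boundary to the cork board/expanded polystyrene interface, ΣR_partial = 2.266 m·K/W.
T_interface = T_in − Q'·ΣR_partial = 354.4 K − (16.48)(2.266) = 317.1 K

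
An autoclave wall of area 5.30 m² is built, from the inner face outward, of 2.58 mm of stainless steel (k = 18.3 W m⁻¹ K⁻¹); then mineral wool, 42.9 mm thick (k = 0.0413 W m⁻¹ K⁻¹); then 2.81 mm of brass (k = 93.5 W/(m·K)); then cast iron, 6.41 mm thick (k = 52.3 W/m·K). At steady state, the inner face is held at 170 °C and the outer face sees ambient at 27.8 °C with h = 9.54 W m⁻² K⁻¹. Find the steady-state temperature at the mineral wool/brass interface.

T = 40.9 °C

Resistance network (inner→outer):
  R_stainless steel = L/(kA) = 0.00258/(18.3·5.30) = 2.660×10^-5 K/W
  R_mineral wool = L/(kA) = 0.0429/(0.0413·5.30) = 0.1960 K/W
  R_brass = L/(kA) = 0.00281/(93.5·5.30) = 5.670×10^-6 K/W
  R_cast iron = L/(kA) = 0.00641/(52.3·5.30) = 2.312×10^-5 K/W
  R_conv,out = 1/(hA) = 1/(9.54·5.30) = 0.01978 K/W
ΣR = 2.660×10^-5 + 0.1960 + 5.670×10^-6 + 2.312×10^-5 + 0.01978 = 0.2158 K/W
Q = ΔT/ΣR = (170 °C − 27.8 °C)/0.2158 = 658.9 W
From the inner boundary to the mineral wool/brass interface, ΣR_partial = 0.1960 K/W.
T_interface = T_in − Q·ΣR_partial = 170 °C − (658.9)(0.1960) = 40.9 °C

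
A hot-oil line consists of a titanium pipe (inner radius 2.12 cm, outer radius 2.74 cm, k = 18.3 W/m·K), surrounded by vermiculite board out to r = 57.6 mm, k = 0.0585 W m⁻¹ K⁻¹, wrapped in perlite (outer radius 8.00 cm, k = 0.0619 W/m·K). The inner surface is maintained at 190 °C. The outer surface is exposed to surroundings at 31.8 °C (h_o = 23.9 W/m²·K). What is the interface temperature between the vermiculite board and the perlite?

Treat each layer as a resistance in series:
  R'_titanium = ln(0.0274/0.0212)/(2πk) = 0.2565/(2π·18.3) = 0.002231 m·K/W
  R'_vermiculite board = ln(0.0576/0.0274)/(2πk) = 0.7430/(2π·0.0585) = 2.021 m·K/W
  R'_perlite = ln(0.0800/0.0576)/(2πk) = 0.3285/(2π·0.0619) = 0.8446 m·K/W
  R'_conv,out = 1/(2πr h) = 1/(2π·0.0800·23.9) = 0.08324 m·K/W
ΣR = 0.002231 + 2.021 + 0.8446 + 0.08324 = 2.951 m·K/W
Q' = ΔT/ΣR = (190 °C − 31.8 °C)/2.951 = 53.61 W/m
From the inner boundary to the vermiculite board/perlite interface, ΣR_partial = 2.023 m·K/W.
T_interface = T_in − Q'·ΣR_partial = 190 °C − (53.61)(2.023) = 81.5 °C

T = 81.5 °C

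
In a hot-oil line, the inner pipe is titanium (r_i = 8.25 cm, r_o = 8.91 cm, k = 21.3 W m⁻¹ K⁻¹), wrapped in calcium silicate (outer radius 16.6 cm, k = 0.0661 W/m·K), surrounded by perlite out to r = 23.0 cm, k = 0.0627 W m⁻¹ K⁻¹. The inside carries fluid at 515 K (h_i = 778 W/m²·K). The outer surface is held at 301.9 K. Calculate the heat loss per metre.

Resistance network (inner→outer):
  R'_conv,in = 1/(2πr h) = 1/(2π·0.0825·778) = 0.002480 m·K/W
  R'_titanium = ln(0.0891/0.0825)/(2πk) = 0.07696/(2π·21.3) = 5.751×10^-4 m·K/W
  R'_calcium silicate = ln(0.166/0.0891)/(2πk) = 0.6222/(2π·0.0661) = 1.498 m·K/W
  R'_perlite = ln(0.230/0.166)/(2πk) = 0.3261/(2π·0.0627) = 0.8277 m·K/W
ΣR = 0.002480 + 5.751×10^-4 + 1.498 + 0.8277 = 2.329 m·K/W
Q' = ΔT/ΣR = (515 K − 301.9 K)/2.329 = 91.5 W/m

Q' = 91.5 W/m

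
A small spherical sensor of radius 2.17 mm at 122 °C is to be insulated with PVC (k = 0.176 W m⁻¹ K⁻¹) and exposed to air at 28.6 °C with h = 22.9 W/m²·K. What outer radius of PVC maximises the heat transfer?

For a sphere, r_cr = 2k_ins/h = 2·0.176/22.9 = 0.0154 m = 1.54 cm

r_cr = 1.54 cm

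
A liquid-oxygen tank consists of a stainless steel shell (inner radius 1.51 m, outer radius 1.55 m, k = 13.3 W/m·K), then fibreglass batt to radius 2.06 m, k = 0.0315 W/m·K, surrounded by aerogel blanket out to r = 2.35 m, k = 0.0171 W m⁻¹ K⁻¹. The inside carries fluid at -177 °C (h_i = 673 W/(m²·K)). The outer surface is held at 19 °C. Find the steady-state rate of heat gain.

Q = 287 W

Resistance network (inner→outer):
  R_conv,in = 1/(4πr²h) = 1/(4π·1.51²·673) = 5.186×10^-5 K/W
  R_stainless steel = (1/1.51 − 1/1.55)/(4πk) = 0.01709/(4π·13.3) = 1.023×10^-4 K/W
  R_fibreglass batt = (1/1.55 − 1/2.06)/(4πk) = 0.1597/(4π·0.0315) = 0.4035 K/W
  R_aerogel blanket = (1/2.06 − 1/2.35)/(4πk) = 0.05990/(4π·0.0171) = 0.2788 K/W
ΣR = 5.186×10^-5 + 1.023×10^-4 + 0.4035 + 0.2788 = 0.6825 K/W
Q = ΔT/ΣR = (-177 °C − 19 °C)/0.6825 = -287 W
(Negative Q ⇒ heat flows inward; heat gain = 287 W.)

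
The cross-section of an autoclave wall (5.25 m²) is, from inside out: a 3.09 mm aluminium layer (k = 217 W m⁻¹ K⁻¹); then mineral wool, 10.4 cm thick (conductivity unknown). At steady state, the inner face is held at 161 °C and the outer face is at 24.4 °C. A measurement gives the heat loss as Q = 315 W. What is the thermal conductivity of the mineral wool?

ΣR = ΔT/Q = |161 − 24.4|/315 = 0.4337 K/W
Known resistances:
  R_aluminium = L/(kA) = 0.00309/(217·5.25) = 2.712×10^-6 K/W
R_mineral wool = ΣR − ΣR_known = 0.4337 − 2.712×10^-6 = 0.4337 K/W
L/(kA) = 0.4337 ⇒ k = 0.104/(0.4337·5.25) = 0.0457 W/m·K

k = 0.0457 W/m·K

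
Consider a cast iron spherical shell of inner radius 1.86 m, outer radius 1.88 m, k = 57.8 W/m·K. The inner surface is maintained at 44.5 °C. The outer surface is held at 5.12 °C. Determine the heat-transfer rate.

Q = 4πk·ΔT/(1/r₁ − 1/r₂) = 4π × 57.8 × 39.38 / (1/1.86 − 1/1.88) = 5.00×10^6 W

Q = 5.00×10^6 W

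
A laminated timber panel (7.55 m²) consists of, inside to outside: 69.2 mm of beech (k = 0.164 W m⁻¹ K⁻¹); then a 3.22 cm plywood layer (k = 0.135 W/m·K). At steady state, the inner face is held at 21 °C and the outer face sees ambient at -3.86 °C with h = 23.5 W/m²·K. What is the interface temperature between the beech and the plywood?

Resistance network (inner→outer):
  R_beech = L/(kA) = 0.0692/(0.164·7.55) = 0.05589 K/W
  R_plywood = L/(kA) = 0.0322/(0.135·7.55) = 0.03159 K/W
  R_conv,out = 1/(hA) = 1/(23.5·7.55) = 0.005636 K/W
ΣR = 0.05589 + 0.03159 + 0.005636 = 0.09312 K/W
Q = ΔT/ΣR = (21 °C − -3.86 °C)/0.09312 = 267.0 W
From the inner boundary to the beech/plywood interface, ΣR_partial = 0.05589 K/W.
T_interface = T_in − Q·ΣR_partial = 21 °C − (267.0)(0.05589) = 6.08 °C

T = 6.08 °C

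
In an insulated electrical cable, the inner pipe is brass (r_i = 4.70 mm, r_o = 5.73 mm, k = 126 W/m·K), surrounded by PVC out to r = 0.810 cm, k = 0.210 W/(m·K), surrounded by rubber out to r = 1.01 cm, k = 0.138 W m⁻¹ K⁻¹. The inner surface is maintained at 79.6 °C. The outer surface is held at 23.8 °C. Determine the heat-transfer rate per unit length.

Q' = 108 W/m

Resistance network (inner→outer):
  R'_brass = ln(0.00573/0.00470)/(2πk) = 0.1982/(2π·126) = 2.503×10^-4 m·K/W
  R'_PVC = ln(0.00810/0.00573)/(2πk) = 0.3461/(2π·0.210) = 0.2623 m·K/W
  R'_rubber = ln(0.0101/0.00810)/(2πk) = 0.2207/(2π·0.138) = 0.2545 m·K/W
ΣR = 2.503×10^-4 + 0.2623 + 0.2545 = 0.5171 m·K/W
Q' = ΔT/ΣR = (79.6 °C − 23.8 °C)/0.5171 = 108 W/m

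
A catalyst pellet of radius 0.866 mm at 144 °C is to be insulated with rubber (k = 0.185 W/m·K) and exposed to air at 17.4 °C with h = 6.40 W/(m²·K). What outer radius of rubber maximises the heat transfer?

r_cr = 5.78 cm

For a sphere, r_cr = 2k_ins/h = 2·0.185/6.40 = 0.0578 m = 5.78 cm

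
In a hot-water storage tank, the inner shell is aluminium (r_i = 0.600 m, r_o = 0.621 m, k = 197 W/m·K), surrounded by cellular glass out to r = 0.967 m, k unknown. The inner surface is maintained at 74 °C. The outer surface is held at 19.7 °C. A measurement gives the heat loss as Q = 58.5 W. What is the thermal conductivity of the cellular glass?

k = 0.0494 W/m·K

ΣR = ΔT/Q = |74 − 19.7|/58.5 = 0.9282 K/W
Known resistances:
  R_aluminium = (1/0.600 − 1/0.621)/(4πk) = 0.05636/(4π·197) = 2.277×10^-5 K/W
R_cellular glass = ΣR − ΣR_known = 0.9282 − 2.277×10^-5 = 0.9282 K/W
(1/r₁−1/r₂)/(4πk) = 0.9282 ⇒ k = 0.5762/(4π·0.9282) = 0.0494 W/m·K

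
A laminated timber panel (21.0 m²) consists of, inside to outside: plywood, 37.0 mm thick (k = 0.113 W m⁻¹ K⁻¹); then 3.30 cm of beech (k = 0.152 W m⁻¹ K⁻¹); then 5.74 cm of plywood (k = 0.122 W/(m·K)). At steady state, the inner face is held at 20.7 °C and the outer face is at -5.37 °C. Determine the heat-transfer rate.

Resistance network (inner→outer):
  R_plywood = L/(kA) = 0.0370/(0.113·21.0) = 0.01559 K/W
  R_beech = L/(kA) = 0.0330/(0.152·21.0) = 0.01034 K/W
  R_plywood = L/(kA) = 0.0574/(0.122·21.0) = 0.02240 K/W
ΣR = 0.01559 + 0.01034 + 0.02240 = 0.04833 K/W
Q = ΔT/ΣR = (20.7 °C − -5.37 °C)/0.04833 = 539 W

Q = 539 W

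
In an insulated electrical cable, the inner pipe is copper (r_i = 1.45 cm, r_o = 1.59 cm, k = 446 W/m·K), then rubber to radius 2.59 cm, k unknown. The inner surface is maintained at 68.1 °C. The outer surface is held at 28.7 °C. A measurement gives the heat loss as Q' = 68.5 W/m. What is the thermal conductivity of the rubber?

ΣR = ΔT/Q' = |68.1 − 28.7|/68.5 = 0.5752 m·K/W
Known resistances:
  R'_copper = ln(0.0159/0.0145)/(2πk) = 0.09217/(2π·446) = 3.289×10^-5 m·K/W
R_rubber = ΣR − ΣR_known = 0.5752 − 3.289×10^-5 = 0.5752 m·K/W
ln(r₂/r₁)/(2πk) = 0.5752 ⇒ k = 0.4879/(2π·0.5752) = 0.135 W/m·K

k = 0.135 W/m·K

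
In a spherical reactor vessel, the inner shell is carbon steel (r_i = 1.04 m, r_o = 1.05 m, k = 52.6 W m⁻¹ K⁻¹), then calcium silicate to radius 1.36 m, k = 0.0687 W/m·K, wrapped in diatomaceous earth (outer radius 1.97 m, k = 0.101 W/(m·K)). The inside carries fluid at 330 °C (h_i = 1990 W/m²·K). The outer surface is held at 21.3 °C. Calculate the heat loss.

Resistance network (inner→outer):
  R_conv,in = 1/(4πr²h) = 1/(4π·1.04²·1990) = 3.697×10^-5 K/W
  R_carbon steel = (1/1.04 − 1/1.05)/(4πk) = 0.009158/(4π·52.6) = 1.385×10^-5 K/W
  R_calcium silicate = (1/1.05 − 1/1.36)/(4πk) = 0.2171/(4π·0.0687) = 0.2515 K/W
  R_diatomaceous earth = (1/1.36 − 1/1.97)/(4πk) = 0.2277/(4π·0.101) = 0.1794 K/W
ΣR = 3.697×10^-5 + 1.385×10^-5 + 0.2515 + 0.1794 = 0.4310 K/W
Q = ΔT/ΣR = (330 °C − 21.3 °C)/0.4310 = 716 W

Q = 716 W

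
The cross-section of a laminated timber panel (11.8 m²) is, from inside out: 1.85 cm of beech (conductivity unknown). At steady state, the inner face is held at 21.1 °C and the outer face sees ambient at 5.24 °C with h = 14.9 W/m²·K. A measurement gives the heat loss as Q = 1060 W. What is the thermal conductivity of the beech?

k = 0.169 W/m·K

ΣR = ΔT/Q = |21.1 − 5.24|/1060 = 0.01496 K/W
Known resistances:
  R_conv,out = 1/(hA) = 1/(14.9·11.8) = 0.005688 K/W
R_beech = ΣR − ΣR_known = 0.01496 − 0.005688 = 0.009272 K/W
L/(kA) = 0.009272 ⇒ k = 0.0185/(0.009272·11.8) = 0.169 W/m·K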